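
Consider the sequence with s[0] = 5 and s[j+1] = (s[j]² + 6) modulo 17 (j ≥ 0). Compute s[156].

We have s[0] = 5; s[1] = 14; s[2] = 15; s[3] = 10; s[4] = 4; s[5] = 5.
The sequence repeats with period 5.
So s[156] = s[0 + ((156-0) mod 5)] = s[1] = 14.

14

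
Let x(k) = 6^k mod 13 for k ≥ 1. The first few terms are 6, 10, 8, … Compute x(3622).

4

Listing terms: x(1) = 6, x(2) = 10, x(3) = 8, x(4) = 9, x(5) = 2, x(6) = 12, x(7) = 7, x(8) = 3, x(9) = 5, x(10) = 4, x(11) = 11, x(12) = 1, x(13) = 6.
Since x(13) = x(1) = 6, the sequence is periodic with period 12.
So x(3622) = x(1 + ((3622-1) mod 12)) = x(10) = 4.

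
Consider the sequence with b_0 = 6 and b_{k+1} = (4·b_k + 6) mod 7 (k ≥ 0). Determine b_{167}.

0

b_0 = 6; b_1 = 2; b_2 = 0; b_3 = 6.
The sequence repeats with period 3.
So b_{167} = b_{0 + ((167-0) mod 3)} = b_2 = 0.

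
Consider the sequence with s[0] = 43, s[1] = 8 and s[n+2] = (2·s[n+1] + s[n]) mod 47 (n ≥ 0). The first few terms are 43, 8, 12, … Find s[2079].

s[0] = 43, s[1] = 8, s[2] = 12, s[3] = 32, s[4] = 29, s[5] = 43, s[6] = 21, s[7] = 38, s[8] = 3, s[9] = 44, s[10] = 44, s[11] = 38, s[12] = 26, s[13] = 43, s[14] = 18, s[15] = 32, s[16] = 35, s[17] = 8, s[18] = 4, s[19] = 16, s[20] = 36, s[21] = 41, s[22] = 24, s[23] = 42, s[24] = 14, s[25] = 23, s[26] = 13, s[27] = 2, s[28] = 17, s[29] = 36, s[30] = 42, s[31] = 26, s[32] = 0, s[33] = 26, s[34] = 5, s[35] = 36, s[36] = 30, s[37] = 2, s[38] = 34, s[39] = 23, s[40] = 33, s[41] = 42, s[42] = 23, s[43] = 41, s[44] = 11, s[45] = 16, s[46] = 43, s[47] = 8.
Since (s[46], s[47]) = (s[0], s[1]) = (43, 8) (two consecutive terms determine the rest), the sequence is periodic with period 46.
So s[2079] = s[0 + ((2079-0) mod 46)] = s[9] = 44.

44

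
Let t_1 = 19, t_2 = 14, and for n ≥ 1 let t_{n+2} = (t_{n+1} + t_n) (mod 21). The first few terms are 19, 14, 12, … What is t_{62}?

We have t_1 = 19,  t_2 = 14,  t_3 = 12,  t_4 = 5,  t_5 = 17,  t_6 = 1,  t_7 = 18,  t_8 = 19,  t_9 = 16,  t_{10} = 14,  t_{11} = 9,  t_{12} = 2,  t_{13} = 11,  t_{14} = 13,  t_{15} = 3,  t_{16} = 16,  t_{17} = 19,  t_{18} = 14.
Since (t_{17}, t_{18}) = (t_1, t_2) = (19, 14) (two consecutive terms determine the rest), the sequence is periodic with period 16.
So t_{62} = t_{1 + ((62-1) mod 16)} = t_{14} = 13.

13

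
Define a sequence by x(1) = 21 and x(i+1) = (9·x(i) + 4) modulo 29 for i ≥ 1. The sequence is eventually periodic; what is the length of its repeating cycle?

14

x(1) = 21, x(2) = 19, x(3) = 1, x(4) = 13, x(5) = 5, x(6) = 20, x(7) = 10, x(8) = 7, x(9) = 9, x(10) = 27, x(11) = 15, x(12) = 23, x(13) = 8, x(14) = 18, x(15) = 21.
Since x(15) = x(1) = 21, the sequence is periodic with period 14.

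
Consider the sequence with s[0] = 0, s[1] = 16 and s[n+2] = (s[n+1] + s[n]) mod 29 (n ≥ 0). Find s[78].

s[0] = 0, s[1] = 16, s[2] = 16, s[3] = 3, s[4] = 19, s[5] = 22, s[6] = 12, s[7] = 5, s[8] = 17, s[9] = 22, s[10] = 10, s[11] = 3, s[12] = 13, s[13] = 16, s[14] = 0, s[15] = 16.
The sequence repeats with period 14.
So s[78] = s[0 + ((78-0) mod 14)] = s[8] = 17.

17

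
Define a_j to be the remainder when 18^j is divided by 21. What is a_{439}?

18

a_0 = 1; a_1 = 18; a_2 = 9; a_3 = 15; a_4 = 18.
Since a_4 = a_1 = 18, the sequence is eventually periodic: after a pre-period of length 1 it cycles with period 3.
For j ≥ 1, a_j depends only on (j - 1) mod 3. (439 - 1) mod 3 = 0, so a_{439} = a_1 = 18.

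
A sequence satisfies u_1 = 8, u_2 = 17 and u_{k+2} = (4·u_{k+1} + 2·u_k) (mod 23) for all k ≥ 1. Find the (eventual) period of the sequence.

22

Listing terms: u_1 = 8,  u_2 = 17,  u_3 = 15,  u_4 = 2,  u_5 = 15,  u_6 = 18,  u_7 = 10,  u_8 = 7,  u_9 = 2,  u_{10} = 22,  u_{11} = 0,  u_{12} = 21,  u_{13} = 15,  u_{14} = 10,  u_{15} = 1,  u_{16} = 1,  u_{17} = 6,  u_{18} = 3,  u_{19} = 1,  u_{20} = 10,  u_{21} = 19,  u_{22} = 4,  u_{23} = 8,  u_{24} = 17.
Since (u_{23}, u_{24}) = (u_1, u_2) = (8, 17) (two consecutive terms determine the rest), the sequence is periodic with period 22.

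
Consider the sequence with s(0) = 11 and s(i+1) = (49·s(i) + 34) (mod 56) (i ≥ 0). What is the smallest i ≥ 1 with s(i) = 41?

We have s(0) = 11; s(1) = 13; s(2) = 55; s(3) = 41; s(4) = 27; s(5) = 13.
Since s(5) = s(1) = 13, the sequence is eventually periodic: after a pre-period of length 1 it cycles with period 4.
The value 41 first appears (with i ≥ 1) at s(3).

3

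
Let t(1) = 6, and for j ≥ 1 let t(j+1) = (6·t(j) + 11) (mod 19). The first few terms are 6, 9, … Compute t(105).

Computing terms: t(1) = 6,  t(2) = 9,  t(3) = 8,  t(4) = 2,  t(5) = 4,  t(6) = 16,  t(7) = 12,  t(8) = 7,  t(9) = 15,  t(10) = 6.
Since t(10) = t(1) = 6, the sequence is periodic with period 9.
(105 - 1) mod 9 = 5, so t(105) = t(6) = 16.

16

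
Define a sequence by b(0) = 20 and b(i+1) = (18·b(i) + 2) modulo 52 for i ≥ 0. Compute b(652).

46

Computing terms: b(0) = 20, b(1) = 50, b(2) = 18, b(3) = 14, b(4) = 46, b(5) = 50.
Since b(5) = b(1) = 50, the sequence is eventually periodic: after a pre-period of length 1 it cycles with period 4.
For i ≥ 1, b(i) depends only on (i - 1) mod 4. (652 - 1) mod 4 = 3, so b(652) = b(4) = 46.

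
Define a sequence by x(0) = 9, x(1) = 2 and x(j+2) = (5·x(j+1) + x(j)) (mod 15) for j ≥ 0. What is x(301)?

Computing terms: x(0) = 9; x(1) = 2; x(2) = 4; x(3) = 7; x(4) = 9; x(5) = 7; x(6) = 14; x(7) = 2; x(8) = 9; x(9) = 2.
Since (x(8), x(9)) = (x(0), x(1)) = (9, 2) (two consecutive terms determine the rest), the sequence is periodic with period 8.
So x(301) = x(0 + ((301-0) mod 8)) = x(5) = 7.

7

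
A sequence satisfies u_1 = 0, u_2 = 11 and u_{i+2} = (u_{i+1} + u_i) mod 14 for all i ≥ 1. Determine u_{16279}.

4

Listing terms: u_1 = 0; u_2 = 11; u_3 = 11; u_4 = 8; u_5 = 5; u_6 = 13; u_7 = 4; u_8 = 3; u_9 = 7; u_{10} = 10; u_{11} = 3; u_{12} = 13; u_{13} = 2; u_{14} = 1; u_{15} = 3; u_{16} = 4; u_{17} = 7; u_{18} = 11; u_{19} = 4; u_{20} = 1; u_{21} = 5; u_{22} = 6; u_{23} = 11; u_{24} = 3; u_{25} = 0; u_{26} = 3; u_{27} = 3; u_{28} = 6; u_{29} = 9; u_{30} = 1; u_{31} = 10; u_{32} = 11; u_{33} = 7; u_{34} = 4; u_{35} = 11; u_{36} = 1; u_{37} = 12; u_{38} = 13; u_{39} = 11; u_{40} = 10; u_{41} = 7; u_{42} = 3; u_{43} = 10; u_{44} = 13; u_{45} = 9; u_{46} = 8; u_{47} = 3; u_{48} = 11; u_{49} = 0; u_{50} = 11.
The sequence repeats with period 48.
(16279 - 1) mod 48 = 6, so u_{16279} = u_7 = 4.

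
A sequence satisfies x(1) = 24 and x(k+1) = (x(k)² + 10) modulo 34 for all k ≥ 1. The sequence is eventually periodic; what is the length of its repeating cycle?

3

Listing terms: x(1) = 24,  x(2) = 8,  x(3) = 6,  x(4) = 12,  x(5) = 18,  x(6) = 28,  x(7) = 12.
Since x(7) = x(4) = 12, the sequence is eventually periodic: after a pre-period of length 3 it cycles with period 3.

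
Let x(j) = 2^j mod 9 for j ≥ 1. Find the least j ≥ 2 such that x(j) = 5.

5

We have x(1) = 2, x(2) = 4, x(3) = 8, x(4) = 7, x(5) = 5, x(6) = 1, x(7) = 2.
Since x(7) = x(1) = 2, the sequence is periodic with period 6.
The value 5 first appears (with j ≥ 2) at x(5).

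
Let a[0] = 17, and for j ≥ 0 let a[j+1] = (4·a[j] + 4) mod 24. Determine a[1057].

a[0] = 17,  a[1] = 0,  a[2] = 4,  a[3] = 20,  a[4] = 12,  a[5] = 4.
Since a[5] = a[2] = 4, the sequence is eventually periodic: after a pre-period of length 2 it cycles with period 3.
For j ≥ 2, a[j] depends only on (j - 2) mod 3. (1057 - 2) mod 3 = 2, so a[1057] = a[4] = 12.

12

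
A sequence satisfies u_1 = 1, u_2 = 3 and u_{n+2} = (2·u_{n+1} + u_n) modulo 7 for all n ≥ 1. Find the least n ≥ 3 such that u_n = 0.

3

We have u_1 = 1, u_2 = 3, u_3 = 0, u_4 = 3, u_5 = 6, u_6 = 1, u_7 = 1, u_8 = 3.
The sequence repeats with period 6.
The value 0 first appears (with n ≥ 3) at u_3.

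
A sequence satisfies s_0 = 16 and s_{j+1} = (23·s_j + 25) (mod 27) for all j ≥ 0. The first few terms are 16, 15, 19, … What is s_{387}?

We have s_0 = 16; s_1 = 15; s_2 = 19; s_3 = 3; s_4 = 13; s_5 = 0; s_6 = 25; s_7 = 6; s_8 = 1; s_9 = 21; s_{10} = 22; s_{11} = 18; s_{12} = 7; s_{13} = 24; s_{14} = 10; s_{15} = 12; s_{16} = 4; s_{17} = 9; s_{18} = 16.
Since s_{18} = s_0 = 16, the sequence is periodic with period 18.
(387 - 0) mod 18 = 9, so s_{387} = s_9 = 21.

21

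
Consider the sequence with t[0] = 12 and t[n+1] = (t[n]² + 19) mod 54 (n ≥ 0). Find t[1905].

Listing terms: t[0] = 12, t[1] = 1, t[2] = 20, t[3] = 41, t[4] = 26, t[5] = 47, t[6] = 14, t[7] = 53, t[8] = 20.
Since t[8] = t[2] = 20, the sequence is eventually periodic: after a pre-period of length 2 it cycles with period 6.
For n ≥ 2, t[n] depends only on (n - 2) mod 6. (1905 - 2) mod 6 = 1, so t[1905] = t[3] = 41.

41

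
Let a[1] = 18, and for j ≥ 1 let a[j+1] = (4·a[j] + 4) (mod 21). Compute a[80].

13

a[1] = 18, a[2] = 13, a[3] = 14, a[4] = 18.
Since a[4] = a[1] = 18, the sequence is periodic with period 3.
So a[80] = a[1 + ((80-1) mod 3)] = a[2] = 13.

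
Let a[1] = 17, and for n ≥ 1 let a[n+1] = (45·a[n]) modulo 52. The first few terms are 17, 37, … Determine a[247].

9

Computing terms: a[1] = 17,  a[2] = 37,  a[3] = 1,  a[4] = 45,  a[5] = 49,  a[6] = 21,  a[7] = 9,  a[8] = 41,  a[9] = 25,  a[10] = 33,  a[11] = 29,  a[12] = 5,  a[13] = 17.
Since a[13] = a[1] = 17, the sequence is periodic with period 12.
So a[247] = a[1 + ((247-1) mod 12)] = a[7] = 9.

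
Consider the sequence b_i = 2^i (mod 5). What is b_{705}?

Computing terms: b_1 = 2; b_2 = 4; b_3 = 3; b_4 = 1; b_5 = 2.
Since b_5 = b_1 = 2, the sequence is periodic with period 4.
(705 - 1) mod 4 = 0, so b_{705} = b_1 = 2.

2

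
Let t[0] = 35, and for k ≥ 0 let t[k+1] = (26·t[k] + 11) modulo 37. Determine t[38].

18

Computing terms: t[0] = 35, t[1] = 33, t[2] = 18, t[3] = 35.
Since t[3] = t[0] = 35, the sequence is periodic with period 3.
So t[38] = t[0 + ((38-0) mod 3)] = t[2] = 18.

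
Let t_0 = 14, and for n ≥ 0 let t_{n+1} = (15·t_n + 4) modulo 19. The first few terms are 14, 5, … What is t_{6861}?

11

Listing terms: t_0 = 14, t_1 = 5, t_2 = 3, t_3 = 11, t_4 = 17, t_5 = 12, t_6 = 13, t_7 = 9, t_8 = 6, t_9 = 18, t_{10} = 8, t_{11} = 10, t_{12} = 2, t_{13} = 15, t_{14} = 1, t_{15} = 0, t_{16} = 4, t_{17} = 7, t_{18} = 14.
Since t_{18} = t_0 = 14, the sequence is periodic with period 18.
So t_{6861} = t_{0 + ((6861-0) mod 18)} = t_3 = 11.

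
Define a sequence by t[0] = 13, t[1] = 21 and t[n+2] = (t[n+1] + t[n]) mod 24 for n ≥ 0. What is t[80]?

We have t[0] = 13,  t[1] = 21,  t[2] = 10,  t[3] = 7,  t[4] = 17,  t[5] = 0,  t[6] = 17,  t[7] = 17,  t[8] = 10,  t[9] = 3,  t[10] = 13,  t[11] = 16,  t[12] = 5,  t[13] = 21,  t[14] = 2,  t[15] = 23,  t[16] = 1,  t[17] = 0,  t[18] = 1,  t[19] = 1,  t[20] = 2,  t[21] = 3,  t[22] = 5,  t[23] = 8,  t[24] = 13,  t[25] = 21.
Since (t[24], t[25]) = (t[0], t[1]) = (13, 21) (two consecutive terms determine the rest), the sequence is periodic with period 24.
(80 - 0) mod 24 = 8, so t[80] = t[8] = 10.

10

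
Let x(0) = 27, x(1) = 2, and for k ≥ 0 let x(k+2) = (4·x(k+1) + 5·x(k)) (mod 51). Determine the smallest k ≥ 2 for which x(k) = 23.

x(0) = 27,  x(1) = 2,  x(2) = 41,  x(3) = 21,  x(4) = 34,  x(5) = 37,  x(6) = 12,  x(7) = 29,  x(8) = 23,  x(9) = 33,  x(10) = 43,  x(11) = 31,  x(12) = 33,  x(13) = 32,  x(14) = 38,  x(15) = 6,  x(16) = 10,  x(17) = 19,  x(18) = 24,  x(19) = 38,  x(20) = 17,  x(21) = 3,  x(22) = 46,  x(23) = 46,  x(24) = 6,  x(25) = 50,  x(26) = 26,  x(27) = 48,  x(28) = 16,  x(29) = 49,  x(30) = 21,  x(31) = 23,  x(32) = 44,  x(33) = 36,  x(34) = 7,  x(35) = 4,  x(36) = 0,  x(37) = 20,  x(38) = 29,  x(39) = 12,  x(40) = 40,  x(41) = 16,  x(42) = 9,  x(43) = 14,  x(44) = 50,  x(45) = 15,  x(46) = 4,  x(47) = 40,  x(48) = 27,  x(49) = 2.
Since (x(48), x(49)) = (x(0), x(1)) = (27, 2) (two consecutive terms determine the rest), the sequence is periodic with period 48.
The value 23 first appears (with k ≥ 2) at x(8).

8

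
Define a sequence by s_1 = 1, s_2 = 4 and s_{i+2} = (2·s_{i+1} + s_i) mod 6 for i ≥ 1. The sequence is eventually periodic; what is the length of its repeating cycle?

Computing terms: s_1 = 1, s_2 = 4, s_3 = 3, s_4 = 4, s_5 = 5, s_6 = 2, s_7 = 3, s_8 = 2, s_9 = 1, s_{10} = 4.
The sequence repeats with period 8.

8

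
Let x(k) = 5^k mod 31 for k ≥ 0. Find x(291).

1

x(0) = 1, x(1) = 5, x(2) = 25, x(3) = 1.
Since x(3) = x(0) = 1, the sequence is periodic with period 3.
So x(291) = x(0 + ((291-0) mod 3)) = x(0) = 1.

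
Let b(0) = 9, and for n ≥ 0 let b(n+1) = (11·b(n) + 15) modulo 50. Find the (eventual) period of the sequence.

Computing terms: b(0) = 9,  b(1) = 14,  b(2) = 19,  b(3) = 24,  b(4) = 29,  b(5) = 34,  b(6) = 39,  b(7) = 44,  b(8) = 49,  b(9) = 4,  b(10) = 9.
The sequence repeats with period 10.

10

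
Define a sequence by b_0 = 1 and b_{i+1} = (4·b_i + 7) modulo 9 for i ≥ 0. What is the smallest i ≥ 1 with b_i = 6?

2

Listing terms: b_0 = 1, b_1 = 2, b_2 = 6, b_3 = 4, b_4 = 5, b_5 = 0, b_6 = 7, b_7 = 8, b_8 = 3, b_9 = 1.
Since b_9 = b_0 = 1, the sequence is periodic with period 9.
The value 6 first appears (with i ≥ 1) at b_2.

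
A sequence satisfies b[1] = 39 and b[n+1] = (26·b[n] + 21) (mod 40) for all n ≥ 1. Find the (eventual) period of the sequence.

b[1] = 39, b[2] = 35, b[3] = 11, b[4] = 27, b[5] = 3, b[6] = 19, b[7] = 35.
Since b[7] = b[2] = 35, the sequence is eventually periodic: after a pre-period of length 1 it cycles with period 5.

5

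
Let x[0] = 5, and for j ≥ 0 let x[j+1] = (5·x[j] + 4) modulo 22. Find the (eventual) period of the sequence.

Computing terms: x[0] = 5; x[1] = 7; x[2] = 17; x[3] = 1; x[4] = 9; x[5] = 5.
Since x[5] = x[0] = 5, the sequence is periodic with period 5.

5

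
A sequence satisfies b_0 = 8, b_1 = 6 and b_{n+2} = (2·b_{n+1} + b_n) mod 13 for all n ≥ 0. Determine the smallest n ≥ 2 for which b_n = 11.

b_0 = 8,  b_1 = 6,  b_2 = 7,  b_3 = 7,  b_4 = 8,  b_5 = 10,  b_6 = 2,  b_7 = 1,  b_8 = 4,  b_9 = 9,  b_{10} = 9,  b_{11} = 1,  b_{12} = 11,  b_{13} = 10,  b_{14} = 5,  b_{15} = 7,  b_{16} = 6,  b_{17} = 6,  b_{18} = 5,  b_{19} = 3,  b_{20} = 11,  b_{21} = 12,  b_{22} = 9,  b_{23} = 4,  b_{24} = 4,  b_{25} = 12,  b_{26} = 2,  b_{27} = 3,  b_{28} = 8,  b_{29} = 6.
The sequence repeats with period 28.
The value 11 first appears (with n ≥ 2) at b_{12}.

12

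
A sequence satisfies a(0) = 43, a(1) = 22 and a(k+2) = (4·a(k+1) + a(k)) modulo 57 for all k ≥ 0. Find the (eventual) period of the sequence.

24

Computing terms: a(0) = 43, a(1) = 22, a(2) = 17, a(3) = 33, a(4) = 35, a(5) = 2, a(6) = 43, a(7) = 3, a(8) = 55, a(9) = 52, a(10) = 35, a(11) = 21, a(12) = 5, a(13) = 41, a(14) = 55, a(15) = 33, a(16) = 16, a(17) = 40, a(18) = 5, a(19) = 3, a(20) = 17, a(21) = 14, a(22) = 16, a(23) = 21, a(24) = 43, a(25) = 22.
The sequence repeats with period 24.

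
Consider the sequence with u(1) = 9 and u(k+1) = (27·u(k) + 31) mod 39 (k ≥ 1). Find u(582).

28

u(1) = 9, u(2) = 1, u(3) = 19, u(4) = 37, u(5) = 16, u(6) = 34, u(7) = 13, u(8) = 31, u(9) = 10, u(10) = 28, u(11) = 7, u(12) = 25, u(13) = 4, u(14) = 22, u(15) = 1.
Since u(15) = u(2) = 1, the sequence is eventually periodic: after a pre-period of length 1 it cycles with period 13.
For k ≥ 2, u(k) depends only on (k - 2) mod 13. (582 - 2) mod 13 = 8, so u(582) = u(10) = 28.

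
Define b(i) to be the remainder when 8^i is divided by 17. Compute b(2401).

8

We have b(1) = 8; b(2) = 13; b(3) = 2; b(4) = 16; b(5) = 9; b(6) = 4; b(7) = 15; b(8) = 1; b(9) = 8.
Since b(9) = b(1) = 8, the sequence is periodic with period 8.
So b(2401) = b(1 + ((2401-1) mod 8)) = b(1) = 8.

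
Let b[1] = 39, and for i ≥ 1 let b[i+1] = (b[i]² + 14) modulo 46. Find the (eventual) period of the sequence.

Computing terms: b[1] = 39,  b[2] = 17,  b[3] = 27,  b[4] = 7,  b[5] = 17.
Since b[5] = b[2] = 17, the sequence is eventually periodic: after a pre-period of length 1 it cycles with period 3.

3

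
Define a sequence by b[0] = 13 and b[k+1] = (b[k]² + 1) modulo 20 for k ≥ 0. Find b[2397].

2

Computing terms: b[0] = 13; b[1] = 10; b[2] = 1; b[3] = 2; b[4] = 5; b[5] = 6; b[6] = 17; b[7] = 10.
Since b[7] = b[1] = 10, the sequence is eventually periodic: after a pre-period of length 1 it cycles with period 6.
For k ≥ 1, b[k] depends only on (k - 1) mod 6. (2397 - 1) mod 6 = 2, so b[2397] = b[3] = 2.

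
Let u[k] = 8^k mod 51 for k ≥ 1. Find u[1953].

8

We have u[1] = 8,  u[2] = 13,  u[3] = 2,  u[4] = 16,  u[5] = 26,  u[6] = 4,  u[7] = 32,  u[8] = 1,  u[9] = 8.
The sequence repeats with period 8.
(1953 - 1) mod 8 = 0, so u[1953] = u[1] = 8.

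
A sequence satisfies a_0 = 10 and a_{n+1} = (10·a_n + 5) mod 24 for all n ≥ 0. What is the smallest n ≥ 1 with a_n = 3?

4

Listing terms: a_0 = 10, a_1 = 9, a_2 = 23, a_3 = 19, a_4 = 3, a_5 = 11, a_6 = 19.
Since a_6 = a_3 = 19, the sequence is eventually periodic: after a pre-period of length 3 it cycles with period 3.
The value 3 first appears (with n ≥ 1) at a_4.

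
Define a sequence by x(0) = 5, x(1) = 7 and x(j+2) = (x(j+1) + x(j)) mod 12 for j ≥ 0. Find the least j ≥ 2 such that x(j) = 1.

12

We have x(0) = 5; x(1) = 7; x(2) = 0; x(3) = 7; x(4) = 7; x(5) = 2; x(6) = 9; x(7) = 11; x(8) = 8; x(9) = 7; x(10) = 3; x(11) = 10; x(12) = 1; x(13) = 11; x(14) = 0; x(15) = 11; x(16) = 11; x(17) = 10; x(18) = 9; x(19) = 7; x(20) = 4; x(21) = 11; x(22) = 3; x(23) = 2; x(24) = 5; x(25) = 7.
Since (x(24), x(25)) = (x(0), x(1)) = (5, 7) (two consecutive terms determine the rest), the sequence is periodic with period 24.
The value 1 first appears (with j ≥ 2) at x(12).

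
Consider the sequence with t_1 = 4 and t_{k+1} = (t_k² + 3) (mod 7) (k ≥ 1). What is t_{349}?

t_1 = 4; t_2 = 5; t_3 = 0; t_4 = 3; t_5 = 5.
Since t_5 = t_2 = 5, the sequence is eventually periodic: after a pre-period of length 1 it cycles with period 3.
For k ≥ 2, t_k depends only on (k - 2) mod 3. (349 - 2) mod 3 = 2, so t_{349} = t_4 = 3.

3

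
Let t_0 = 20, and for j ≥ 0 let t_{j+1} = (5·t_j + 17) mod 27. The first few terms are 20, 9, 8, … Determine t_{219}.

Listing terms: t_0 = 20; t_1 = 9; t_2 = 8; t_3 = 3; t_4 = 5; t_5 = 15; t_6 = 11; t_7 = 18; t_8 = 26; t_9 = 12; t_{10} = 23; t_{11} = 24; t_{12} = 2; t_{13} = 0; t_{14} = 17; t_{15} = 21; t_{16} = 14; t_{17} = 6; t_{18} = 20.
The sequence repeats with period 18.
(219 - 0) mod 18 = 3, so t_{219} = t_3 = 3.

3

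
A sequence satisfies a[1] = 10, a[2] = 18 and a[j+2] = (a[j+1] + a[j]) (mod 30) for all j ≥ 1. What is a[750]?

12

Listing terms: a[1] = 10; a[2] = 18; a[3] = 28; a[4] = 16; a[5] = 14; a[6] = 0; a[7] = 14; a[8] = 14; a[9] = 28; a[10] = 12; a[11] = 10; a[12] = 22; a[13] = 2; a[14] = 24; a[15] = 26; a[16] = 20; a[17] = 16; a[18] = 6; a[19] = 22; a[20] = 28; a[21] = 20; a[22] = 18; a[23] = 8; a[24] = 26; a[25] = 4; a[26] = 0; a[27] = 4; a[28] = 4; a[29] = 8; a[30] = 12; a[31] = 20; a[32] = 2; a[33] = 22; a[34] = 24; a[35] = 16; a[36] = 10; a[37] = 26; a[38] = 6; a[39] = 2; a[40] = 8; a[41] = 10; a[42] = 18.
The sequence repeats with period 40.
(750 - 1) mod 40 = 29, so a[750] = a[30] = 12.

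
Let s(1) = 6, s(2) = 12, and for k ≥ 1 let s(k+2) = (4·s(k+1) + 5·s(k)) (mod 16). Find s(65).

6

Computing terms: s(1) = 6; s(2) = 12; s(3) = 14; s(4) = 4; s(5) = 6; s(6) = 12.
Since (s(5), s(6)) = (s(1), s(2)) = (6, 12) (two consecutive terms determine the rest), the sequence is periodic with period 4.
(65 - 1) mod 4 = 0, so s(65) = s(1) = 6.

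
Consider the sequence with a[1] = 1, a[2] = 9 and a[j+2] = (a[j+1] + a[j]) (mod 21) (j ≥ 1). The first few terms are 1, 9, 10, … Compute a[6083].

Computing terms: a[1] = 1, a[2] = 9, a[3] = 10, a[4] = 19, a[5] = 8, a[6] = 6, a[7] = 14, a[8] = 20, a[9] = 13, a[10] = 12, a[11] = 4, a[12] = 16, a[13] = 20, a[14] = 15, a[15] = 14, a[16] = 8, a[17] = 1, a[18] = 9.
Since (a[17], a[18]) = (a[1], a[2]) = (1, 9) (two consecutive terms determine the rest), the sequence is periodic with period 16.
(6083 - 1) mod 16 = 2, so a[6083] = a[3] = 10.

10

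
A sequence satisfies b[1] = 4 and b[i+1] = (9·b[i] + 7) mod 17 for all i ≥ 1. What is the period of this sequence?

b[1] = 4,  b[2] = 9,  b[3] = 3,  b[4] = 0,  b[5] = 7,  b[6] = 2,  b[7] = 8,  b[8] = 11,  b[9] = 4.
Since b[9] = b[1] = 4, the sequence is periodic with period 8.

8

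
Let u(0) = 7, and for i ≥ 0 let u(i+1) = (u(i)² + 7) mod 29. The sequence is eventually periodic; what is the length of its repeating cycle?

u(0) = 7; u(1) = 27; u(2) = 11; u(3) = 12; u(4) = 6; u(5) = 14; u(6) = 0; u(7) = 7.
Since u(7) = u(0) = 7, the sequence is periodic with period 7.

7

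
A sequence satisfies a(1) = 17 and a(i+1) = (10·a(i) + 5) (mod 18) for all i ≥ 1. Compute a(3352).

5

Listing terms: a(1) = 17,  a(2) = 13,  a(3) = 9,  a(4) = 5,  a(5) = 1,  a(6) = 15,  a(7) = 11,  a(8) = 7,  a(9) = 3,  a(10) = 17.
Since a(10) = a(1) = 17, the sequence is periodic with period 9.
(3352 - 1) mod 9 = 3, so a(3352) = a(4) = 5.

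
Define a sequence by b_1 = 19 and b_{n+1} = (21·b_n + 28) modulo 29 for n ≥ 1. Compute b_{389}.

4

Computing terms: b_1 = 19, b_2 = 21, b_3 = 5, b_4 = 17, b_5 = 8, b_6 = 22, b_7 = 26, b_8 = 23, b_9 = 18, b_{10} = 0, b_{11} = 28, b_{12} = 7, b_{13} = 1, b_{14} = 20, b_{15} = 13, b_{16} = 11, b_{17} = 27, b_{18} = 15, b_{19} = 24, b_{20} = 10, b_{21} = 6, b_{22} = 9, b_{23} = 14, b_{24} = 3, b_{25} = 4, b_{26} = 25, b_{27} = 2, b_{28} = 12, b_{29} = 19.
Since b_{29} = b_1 = 19, the sequence is periodic with period 28.
So b_{389} = b_{1 + ((389-1) mod 28)} = b_{25} = 4.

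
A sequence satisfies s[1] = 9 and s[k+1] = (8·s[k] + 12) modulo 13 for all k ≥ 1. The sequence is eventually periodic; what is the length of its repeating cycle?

4

We have s[1] = 9, s[2] = 6, s[3] = 8, s[4] = 11, s[5] = 9.
The sequence repeats with period 4.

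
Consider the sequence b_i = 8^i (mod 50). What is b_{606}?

We have b_0 = 1, b_1 = 8, b_2 = 14, b_3 = 12, b_4 = 46, b_5 = 18, b_6 = 44, b_7 = 2, b_8 = 16, b_9 = 28, b_{10} = 24, b_{11} = 42, b_{12} = 36, b_{13} = 38, b_{14} = 4, b_{15} = 32, b_{16} = 6, b_{17} = 48, b_{18} = 34, b_{19} = 22, b_{20} = 26, b_{21} = 8.
Since b_{21} = b_1 = 8, the sequence is eventually periodic: after a pre-period of length 1 it cycles with period 20.
For i ≥ 1, b_i depends only on (i - 1) mod 20. (606 - 1) mod 20 = 5, so b_{606} = b_6 = 44.

44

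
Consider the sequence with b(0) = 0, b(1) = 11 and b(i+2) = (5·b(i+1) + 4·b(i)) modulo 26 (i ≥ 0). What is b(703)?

21

b(0) = 0; b(1) = 11; b(2) = 3; b(3) = 7; b(4) = 21; b(5) = 3; b(6) = 21; b(7) = 13; b(8) = 19; b(9) = 17; b(10) = 5; b(11) = 15; b(12) = 17; b(13) = 15; b(14) = 13; b(15) = 21; b(16) = 1; b(17) = 11; b(18) = 7; b(19) = 1; b(20) = 7; b(21) = 13; b(22) = 15; b(23) = 23; b(24) = 19; b(25) = 5; b(26) = 23; b(27) = 5; b(28) = 13; b(29) = 7; b(30) = 9; b(31) = 21; b(32) = 11; b(33) = 9; b(34) = 11; b(35) = 13; b(36) = 5; b(37) = 25; b(38) = 15; b(39) = 19; b(40) = 25; b(41) = 19; b(42) = 13; b(43) = 11; b(44) = 3.
Since (b(43), b(44)) = (b(1), b(2)) = (11, 3) (two consecutive terms determine the rest), the sequence is eventually periodic: after a pre-period of length 1 it cycles with period 42.
For i ≥ 1, b(i) depends only on (i - 1) mod 42. (703 - 1) mod 42 = 30, so b(703) = b(31) = 21.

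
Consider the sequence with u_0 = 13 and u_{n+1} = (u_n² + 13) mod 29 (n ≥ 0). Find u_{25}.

22

We have u_0 = 13,  u_1 = 8,  u_2 = 19,  u_3 = 26,  u_4 = 22,  u_5 = 4,  u_6 = 0,  u_7 = 13.
The sequence repeats with period 7.
(25 - 0) mod 7 = 4, so u_{25} = u_4 = 22.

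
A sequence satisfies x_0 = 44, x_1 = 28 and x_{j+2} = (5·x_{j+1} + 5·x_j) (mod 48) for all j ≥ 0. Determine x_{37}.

Computing terms: x_0 = 44, x_1 = 28, x_2 = 24, x_3 = 20, x_4 = 28, x_5 = 0, x_6 = 44, x_7 = 28.
Since (x_6, x_7) = (x_0, x_1) = (44, 28) (two consecutive terms determine the rest), the sequence is periodic with period 6.
So x_{37} = x_{0 + ((37-0) mod 6)} = x_1 = 28.

28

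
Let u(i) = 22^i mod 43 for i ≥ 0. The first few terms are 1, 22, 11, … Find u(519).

Listing terms: u(0) = 1; u(1) = 22; u(2) = 11; u(3) = 27; u(4) = 35; u(5) = 39; u(6) = 41; u(7) = 42; u(8) = 21; u(9) = 32; u(10) = 16; u(11) = 8; u(12) = 4; u(13) = 2; u(14) = 1.
The sequence repeats with period 14.
So u(519) = u(0 + ((519-0) mod 14)) = u(1) = 22.

22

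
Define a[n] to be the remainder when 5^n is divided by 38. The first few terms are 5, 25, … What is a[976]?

17

a[1] = 5, a[2] = 25, a[3] = 11, a[4] = 17, a[5] = 9, a[6] = 7, a[7] = 35, a[8] = 23, a[9] = 1, a[10] = 5.
Since a[10] = a[1] = 5, the sequence is periodic with period 9.
(976 - 1) mod 9 = 3, so a[976] = a[4] = 17.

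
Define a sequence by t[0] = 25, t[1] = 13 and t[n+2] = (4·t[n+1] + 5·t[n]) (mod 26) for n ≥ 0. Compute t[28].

We have t[0] = 25; t[1] = 13; t[2] = 21; t[3] = 19; t[4] = 25; t[5] = 13.
Since (t[4], t[5]) = (t[0], t[1]) = (25, 13) (two consecutive terms determine the rest), the sequence is periodic with period 4.
(28 - 0) mod 4 = 0, so t[28] = t[0] = 25.

25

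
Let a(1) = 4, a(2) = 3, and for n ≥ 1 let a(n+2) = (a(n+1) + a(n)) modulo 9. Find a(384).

Computing terms: a(1) = 4; a(2) = 3; a(3) = 7; a(4) = 1; a(5) = 8; a(6) = 0; a(7) = 8; a(8) = 8; a(9) = 7; a(10) = 6; a(11) = 4; a(12) = 1; a(13) = 5; a(14) = 6; a(15) = 2; a(16) = 8; a(17) = 1; a(18) = 0; a(19) = 1; a(20) = 1; a(21) = 2; a(22) = 3; a(23) = 5; a(24) = 8; a(25) = 4; a(26) = 3.
The sequence repeats with period 24.
So a(384) = a(1 + ((384-1) mod 24)) = a(24) = 8.

8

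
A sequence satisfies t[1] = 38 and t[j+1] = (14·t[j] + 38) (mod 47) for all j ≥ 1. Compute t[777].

Computing terms: t[1] = 38, t[2] = 6, t[3] = 28, t[4] = 7, t[5] = 42, t[6] = 15, t[7] = 13, t[8] = 32, t[9] = 16, t[10] = 27, t[11] = 40, t[12] = 34, t[13] = 44, t[14] = 43, t[15] = 29, t[16] = 21, t[17] = 3, t[18] = 33, t[19] = 30, t[20] = 35, t[21] = 11, t[22] = 4, t[23] = 0, t[24] = 38.
The sequence repeats with period 23.
So t[777] = t[1 + ((777-1) mod 23)] = t[18] = 33.

33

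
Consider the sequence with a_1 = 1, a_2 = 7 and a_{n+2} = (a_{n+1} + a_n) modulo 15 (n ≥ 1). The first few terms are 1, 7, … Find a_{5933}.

2

Computing terms: a_1 = 1; a_2 = 7; a_3 = 8; a_4 = 0; a_5 = 8; a_6 = 8; a_7 = 1; a_8 = 9; a_9 = 10; a_{10} = 4; a_{11} = 14; a_{12} = 3; a_{13} = 2; a_{14} = 5; a_{15} = 7; a_{16} = 12; a_{17} = 4; a_{18} = 1; a_{19} = 5; a_{20} = 6; a_{21} = 11; a_{22} = 2; a_{23} = 13; a_{24} = 0; a_{25} = 13; a_{26} = 13; a_{27} = 11; a_{28} = 9; a_{29} = 5; a_{30} = 14; a_{31} = 4; a_{32} = 3; a_{33} = 7; a_{34} = 10; a_{35} = 2; a_{36} = 12; a_{37} = 14; a_{38} = 11; a_{39} = 10; a_{40} = 6; a_{41} = 1; a_{42} = 7.
Since (a_{41}, a_{42}) = (a_1, a_2) = (1, 7) (two consecutive terms determine the rest), the sequence is periodic with period 40.
(5933 - 1) mod 40 = 12, so a_{5933} = a_{13} = 2.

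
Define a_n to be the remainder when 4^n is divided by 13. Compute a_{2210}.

Listing terms: a_1 = 4; a_2 = 3; a_3 = 12; a_4 = 9; a_5 = 10; a_6 = 1; a_7 = 4.
Since a_7 = a_1 = 4, the sequence is periodic with period 6.
So a_{2210} = a_{1 + ((2210-1) mod 6)} = a_2 = 3.

3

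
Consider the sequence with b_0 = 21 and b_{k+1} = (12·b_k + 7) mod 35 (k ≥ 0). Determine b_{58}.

Listing terms: b_0 = 21; b_1 = 14; b_2 = 0; b_3 = 7; b_4 = 21.
Since b_4 = b_0 = 21, the sequence is periodic with period 4.
So b_{58} = b_{0 + ((58-0) mod 4)} = b_2 = 0.

0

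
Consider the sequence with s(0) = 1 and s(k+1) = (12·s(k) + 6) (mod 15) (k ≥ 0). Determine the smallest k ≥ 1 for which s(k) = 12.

2

We have s(0) = 1,  s(1) = 3,  s(2) = 12,  s(3) = 0,  s(4) = 6,  s(5) = 3.
Since s(5) = s(1) = 3, the sequence is eventually periodic: after a pre-period of length 1 it cycles with period 4.
The value 12 first appears (with k ≥ 1) at s(2).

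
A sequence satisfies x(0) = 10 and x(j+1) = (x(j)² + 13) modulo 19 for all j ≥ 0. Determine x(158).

0

x(0) = 10,  x(1) = 18,  x(2) = 14,  x(3) = 0,  x(4) = 13,  x(5) = 11,  x(6) = 1,  x(7) = 14.
Since x(7) = x(2) = 14, the sequence is eventually periodic: after a pre-period of length 2 it cycles with period 5.
For j ≥ 2, x(j) depends only on (j - 2) mod 5. (158 - 2) mod 5 = 1, so x(158) = x(3) = 0.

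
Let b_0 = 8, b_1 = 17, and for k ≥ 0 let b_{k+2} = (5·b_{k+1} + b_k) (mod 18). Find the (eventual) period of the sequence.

24

b_0 = 8; b_1 = 17; b_2 = 3; b_3 = 14; b_4 = 1; b_5 = 1; b_6 = 6; b_7 = 13; b_8 = 17; b_9 = 8; b_{10} = 3; b_{11} = 5; b_{12} = 10; b_{13} = 1; b_{14} = 15; b_{15} = 4; b_{16} = 17; b_{17} = 17; b_{18} = 12; b_{19} = 5; b_{20} = 1; b_{21} = 10; b_{22} = 15; b_{23} = 13; b_{24} = 8; b_{25} = 17.
Since (b_{24}, b_{25}) = (b_0, b_1) = (8, 17) (two consecutive terms determine the rest), the sequence is periodic with period 24.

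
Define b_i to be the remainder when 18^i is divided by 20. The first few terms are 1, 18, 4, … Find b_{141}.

8

b_0 = 1,  b_1 = 18,  b_2 = 4,  b_3 = 12,  b_4 = 16,  b_5 = 8,  b_6 = 4.
Since b_6 = b_2 = 4, the sequence is eventually periodic: after a pre-period of length 2 it cycles with period 4.
For i ≥ 2, b_i depends only on (i - 2) mod 4. (141 - 2) mod 4 = 3, so b_{141} = b_5 = 8.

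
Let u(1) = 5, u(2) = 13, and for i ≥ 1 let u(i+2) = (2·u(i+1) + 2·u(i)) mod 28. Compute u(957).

20

Computing terms: u(1) = 5; u(2) = 13; u(3) = 8; u(4) = 14; u(5) = 16; u(6) = 4; u(7) = 12; u(8) = 4; u(9) = 4; u(10) = 16; u(11) = 12; u(12) = 0; u(13) = 24; u(14) = 20; u(15) = 4; u(16) = 20; u(17) = 20; u(18) = 24; u(19) = 4; u(20) = 0; u(21) = 8; u(22) = 16; u(23) = 20; u(24) = 16; u(25) = 16; u(26) = 8; u(27) = 20; u(28) = 0; u(29) = 12; u(30) = 24; u(31) = 16; u(32) = 24; u(33) = 24; u(34) = 12; u(35) = 16; u(36) = 0; u(37) = 4; u(38) = 8; u(39) = 24; u(40) = 8; u(41) = 8; u(42) = 4; u(43) = 24; u(44) = 0; u(45) = 20; u(46) = 12; u(47) = 8; u(48) = 12; u(49) = 12; u(50) = 20; u(51) = 8; u(52) = 0; u(53) = 16; u(54) = 4.
Since (u(53), u(54)) = (u(5), u(6)) = (16, 4) (two consecutive terms determine the rest), the sequence is eventually periodic: after a pre-period of length 4 it cycles with period 48.
For i ≥ 5, u(i) depends only on (i - 5) mod 48. (957 - 5) mod 48 = 40, so u(957) = u(45) = 20.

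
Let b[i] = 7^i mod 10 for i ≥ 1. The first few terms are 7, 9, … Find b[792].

We have b[1] = 7,  b[2] = 9,  b[3] = 3,  b[4] = 1,  b[5] = 7.
The sequence repeats with period 4.
So b[792] = b[1 + ((792-1) mod 4)] = b[4] = 1.

1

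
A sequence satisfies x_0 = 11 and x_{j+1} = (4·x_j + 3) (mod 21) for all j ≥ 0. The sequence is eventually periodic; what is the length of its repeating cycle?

x_0 = 11,  x_1 = 5,  x_2 = 2,  x_3 = 11.
The sequence repeats with period 3.

3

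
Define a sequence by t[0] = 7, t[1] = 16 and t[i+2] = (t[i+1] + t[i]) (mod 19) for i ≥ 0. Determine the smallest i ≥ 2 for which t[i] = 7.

We have t[0] = 7; t[1] = 16; t[2] = 4; t[3] = 1; t[4] = 5; t[5] = 6; t[6] = 11; t[7] = 17; t[8] = 9; t[9] = 7; t[10] = 16.
Since (t[9], t[10]) = (t[0], t[1]) = (7, 16) (two consecutive terms determine the rest), the sequence is periodic with period 9.
The value 7 next appears (with i ≥ 2) at t[9].

9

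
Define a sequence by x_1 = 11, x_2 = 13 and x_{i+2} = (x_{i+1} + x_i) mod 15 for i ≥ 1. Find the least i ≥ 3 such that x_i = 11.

x_1 = 11,  x_2 = 13,  x_3 = 9,  x_4 = 7,  x_5 = 1,  x_6 = 8,  x_7 = 9,  x_8 = 2,  x_9 = 11,  x_{10} = 13.
The sequence repeats with period 8.
The value 11 next appears (with i ≥ 3) at x_9.

9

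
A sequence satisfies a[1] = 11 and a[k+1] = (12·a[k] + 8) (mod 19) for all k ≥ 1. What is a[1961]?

a[1] = 11,  a[2] = 7,  a[3] = 16,  a[4] = 10,  a[5] = 14,  a[6] = 5,  a[7] = 11.
Since a[7] = a[1] = 11, the sequence is periodic with period 6.
(1961 - 1) mod 6 = 4, so a[1961] = a[5] = 14.

14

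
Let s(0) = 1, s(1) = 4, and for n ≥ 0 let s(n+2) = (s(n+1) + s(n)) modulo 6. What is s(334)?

We have s(0) = 1,  s(1) = 4,  s(2) = 5,  s(3) = 3,  s(4) = 2,  s(5) = 5,  s(6) = 1,  s(7) = 0,  s(8) = 1,  s(9) = 1,  s(10) = 2,  s(11) = 3,  s(12) = 5,  s(13) = 2,  s(14) = 1,  s(15) = 3,  s(16) = 4,  s(17) = 1,  s(18) = 5,  s(19) = 0,  s(20) = 5,  s(21) = 5,  s(22) = 4,  s(23) = 3,  s(24) = 1,  s(25) = 4.
Since (s(24), s(25)) = (s(0), s(1)) = (1, 4) (two consecutive terms determine the rest), the sequence is periodic with period 24.
So s(334) = s(0 + ((334-0) mod 24)) = s(22) = 4.

4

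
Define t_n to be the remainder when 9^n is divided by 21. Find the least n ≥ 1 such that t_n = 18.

2

t_0 = 1,  t_1 = 9,  t_2 = 18,  t_3 = 15,  t_4 = 9.
Since t_4 = t_1 = 9, the sequence is eventually periodic: after a pre-period of length 1 it cycles with period 3.
The value 18 first appears (with n ≥ 1) at t_2.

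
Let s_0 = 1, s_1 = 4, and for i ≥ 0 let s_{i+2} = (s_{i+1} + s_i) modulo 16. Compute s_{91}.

12

Computing terms: s_0 = 1; s_1 = 4; s_2 = 5; s_3 = 9; s_4 = 14; s_5 = 7; s_6 = 5; s_7 = 12; s_8 = 1; s_9 = 13; s_{10} = 14; s_{11} = 11; s_{12} = 9; s_{13} = 4; s_{14} = 13; s_{15} = 1; s_{16} = 14; s_{17} = 15; s_{18} = 13; s_{19} = 12; s_{20} = 9; s_{21} = 5; s_{22} = 14; s_{23} = 3; s_{24} = 1; s_{25} = 4.
The sequence repeats with period 24.
So s_{91} = s_{0 + ((91-0) mod 24)} = s_{19} = 12.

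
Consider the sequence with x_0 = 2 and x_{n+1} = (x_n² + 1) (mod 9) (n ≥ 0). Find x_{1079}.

Listing terms: x_0 = 2,  x_1 = 5,  x_2 = 8,  x_3 = 2.
Since x_3 = x_0 = 2, the sequence is periodic with period 3.
(1079 - 0) mod 3 = 2, so x_{1079} = x_2 = 8.

8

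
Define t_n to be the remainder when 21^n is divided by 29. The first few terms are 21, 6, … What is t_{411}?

Computing terms: t_1 = 21, t_2 = 6, t_3 = 10, t_4 = 7, t_5 = 2, t_6 = 13, t_7 = 12, t_8 = 20, t_9 = 14, t_{10} = 4, t_{11} = 26, t_{12} = 24, t_{13} = 11, t_{14} = 28, t_{15} = 8, t_{16} = 23, t_{17} = 19, t_{18} = 22, t_{19} = 27, t_{20} = 16, t_{21} = 17, t_{22} = 9, t_{23} = 15, t_{24} = 25, t_{25} = 3, t_{26} = 5, t_{27} = 18, t_{28} = 1, t_{29} = 21.
The sequence repeats with period 28.
So t_{411} = t_{1 + ((411-1) mod 28)} = t_{19} = 27.

27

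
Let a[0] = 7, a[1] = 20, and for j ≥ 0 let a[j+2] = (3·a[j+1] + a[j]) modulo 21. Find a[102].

4

a[0] = 7; a[1] = 20; a[2] = 4; a[3] = 11; a[4] = 16; a[5] = 17; a[6] = 4; a[7] = 8; a[8] = 7; a[9] = 8; a[10] = 10; a[11] = 17; a[12] = 19; a[13] = 11; a[14] = 10; a[15] = 20; a[16] = 7; a[17] = 20.
The sequence repeats with period 16.
So a[102] = a[0 + ((102-0) mod 16)] = a[6] = 4.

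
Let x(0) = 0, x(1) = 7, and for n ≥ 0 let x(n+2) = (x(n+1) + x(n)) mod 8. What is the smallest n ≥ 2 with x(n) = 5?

4

Computing terms: x(0) = 0,  x(1) = 7,  x(2) = 7,  x(3) = 6,  x(4) = 5,  x(5) = 3,  x(6) = 0,  x(7) = 3,  x(8) = 3,  x(9) = 6,  x(10) = 1,  x(11) = 7,  x(12) = 0,  x(13) = 7.
Since (x(12), x(13)) = (x(0), x(1)) = (0, 7) (two consecutive terms determine the rest), the sequence is periodic with period 12.
The value 5 first appears (with n ≥ 2) at x(4).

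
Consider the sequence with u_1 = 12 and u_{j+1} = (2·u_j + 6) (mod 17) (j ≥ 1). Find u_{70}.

u_1 = 12,  u_2 = 13,  u_3 = 15,  u_4 = 2,  u_5 = 10,  u_6 = 9,  u_7 = 7,  u_8 = 3,  u_9 = 12.
Since u_9 = u_1 = 12, the sequence is periodic with period 8.
So u_{70} = u_{1 + ((70-1) mod 8)} = u_6 = 9.

9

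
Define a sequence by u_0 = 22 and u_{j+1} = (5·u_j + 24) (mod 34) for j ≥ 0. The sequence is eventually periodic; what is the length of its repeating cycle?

Computing terms: u_0 = 22, u_1 = 32, u_2 = 14, u_3 = 26, u_4 = 18, u_5 = 12, u_6 = 16, u_7 = 2, u_8 = 0, u_9 = 24, u_{10} = 8, u_{11} = 30, u_{12} = 4, u_{13} = 10, u_{14} = 6, u_{15} = 20, u_{16} = 22.
The sequence repeats with period 16.

16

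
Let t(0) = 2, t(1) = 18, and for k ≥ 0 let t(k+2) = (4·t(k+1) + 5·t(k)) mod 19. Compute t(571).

1

Computing terms: t(0) = 2, t(1) = 18, t(2) = 6, t(3) = 0, t(4) = 11, t(5) = 6, t(6) = 3, t(7) = 4, t(8) = 12, t(9) = 11, t(10) = 9, t(11) = 15, t(12) = 10, t(13) = 1, t(14) = 16, t(15) = 12, t(16) = 14, t(17) = 2, t(18) = 2, t(19) = 18.
The sequence repeats with period 18.
So t(571) = t(0 + ((571-0) mod 18)) = t(13) = 1.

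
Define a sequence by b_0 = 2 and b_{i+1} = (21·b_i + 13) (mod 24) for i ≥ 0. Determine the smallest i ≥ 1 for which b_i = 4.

b_0 = 2; b_1 = 7; b_2 = 16; b_3 = 13; b_4 = 22; b_5 = 19; b_6 = 4; b_7 = 1; b_8 = 10; b_9 = 7.
Since b_9 = b_1 = 7, the sequence is eventually periodic: after a pre-period of length 1 it cycles with period 8.
The value 4 first appears (with i ≥ 1) at b_6.

6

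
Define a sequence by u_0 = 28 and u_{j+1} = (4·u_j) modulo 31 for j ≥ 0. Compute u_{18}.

25

Listing terms: u_0 = 28; u_1 = 19; u_2 = 14; u_3 = 25; u_4 = 7; u_5 = 28.
Since u_5 = u_0 = 28, the sequence is periodic with period 5.
So u_{18} = u_{0 + ((18-0) mod 5)} = u_3 = 25.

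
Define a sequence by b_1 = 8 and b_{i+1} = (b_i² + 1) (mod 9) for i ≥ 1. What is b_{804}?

5

Listing terms: b_1 = 8,  b_2 = 2,  b_3 = 5,  b_4 = 8.
The sequence repeats with period 3.
(804 - 1) mod 3 = 2, so b_{804} = b_3 = 5.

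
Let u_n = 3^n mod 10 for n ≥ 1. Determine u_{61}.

3

We have u_1 = 3; u_2 = 9; u_3 = 7; u_4 = 1; u_5 = 3.
Since u_5 = u_1 = 3, the sequence is periodic with period 4.
(61 - 1) mod 4 = 0, so u_{61} = u_1 = 3.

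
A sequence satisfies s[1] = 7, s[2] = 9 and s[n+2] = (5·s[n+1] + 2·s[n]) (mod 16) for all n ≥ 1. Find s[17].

We have s[1] = 7, s[2] = 9, s[3] = 11, s[4] = 9, s[5] = 3, s[6] = 1, s[7] = 11, s[8] = 9.
Since (s[7], s[8]) = (s[3], s[4]) = (11, 9) (two consecutive terms determine the rest), the sequence is eventually periodic: after a pre-period of length 2 it cycles with period 4.
For n ≥ 3, s[n] depends only on (n - 3) mod 4. (17 - 3) mod 4 = 2, so s[17] = s[5] = 3.

3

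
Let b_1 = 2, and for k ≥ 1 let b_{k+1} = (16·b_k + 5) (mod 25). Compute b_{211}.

2

We have b_1 = 2, b_2 = 12, b_3 = 22, b_4 = 7, b_5 = 17, b_6 = 2.
The sequence repeats with period 5.
So b_{211} = b_{1 + ((211-1) mod 5)} = b_1 = 2.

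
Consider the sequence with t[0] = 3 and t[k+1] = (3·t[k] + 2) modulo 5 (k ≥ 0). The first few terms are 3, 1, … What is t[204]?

t[0] = 3, t[1] = 1, t[2] = 0, t[3] = 2, t[4] = 3.
The sequence repeats with period 4.
So t[204] = t[0 + ((204-0) mod 4)] = t[0] = 3.

3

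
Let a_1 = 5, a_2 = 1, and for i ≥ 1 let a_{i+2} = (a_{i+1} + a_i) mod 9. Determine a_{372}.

4

a_1 = 5; a_2 = 1; a_3 = 6; a_4 = 7; a_5 = 4; a_6 = 2; a_7 = 6; a_8 = 8; a_9 = 5; a_{10} = 4; a_{11} = 0; a_{12} = 4; a_{13} = 4; a_{14} = 8; a_{15} = 3; a_{16} = 2; a_{17} = 5; a_{18} = 7; a_{19} = 3; a_{20} = 1; a_{21} = 4; a_{22} = 5; a_{23} = 0; a_{24} = 5; a_{25} = 5; a_{26} = 1.
Since (a_{25}, a_{26}) = (a_1, a_2) = (5, 1) (two consecutive terms determine the rest), the sequence is periodic with period 24.
(372 - 1) mod 24 = 11, so a_{372} = a_{12} = 4.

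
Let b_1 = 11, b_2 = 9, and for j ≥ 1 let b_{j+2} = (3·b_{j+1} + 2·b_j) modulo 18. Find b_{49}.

We have b_1 = 11; b_2 = 9; b_3 = 13; b_4 = 3; b_5 = 17; b_6 = 3; b_7 = 7; b_8 = 9; b_9 = 5; b_{10} = 15; b_{11} = 1; b_{12} = 15; b_{13} = 11; b_{14} = 9.
The sequence repeats with period 12.
(49 - 1) mod 12 = 0, so b_{49} = b_1 = 11.

11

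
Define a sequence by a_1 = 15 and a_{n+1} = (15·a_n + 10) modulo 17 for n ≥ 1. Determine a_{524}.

12

Listing terms: a_1 = 15; a_2 = 14; a_3 = 16; a_4 = 12; a_5 = 3; a_6 = 4; a_7 = 2; a_8 = 6; a_9 = 15.
The sequence repeats with period 8.
(524 - 1) mod 8 = 3, so a_{524} = a_4 = 12.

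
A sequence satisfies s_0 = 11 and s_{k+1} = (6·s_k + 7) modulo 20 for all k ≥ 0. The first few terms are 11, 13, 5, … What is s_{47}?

We have s_0 = 11; s_1 = 13; s_2 = 5; s_3 = 17; s_4 = 9; s_5 = 1; s_6 = 13.
Since s_6 = s_1 = 13, the sequence is eventually periodic: after a pre-period of length 1 it cycles with period 5.
For k ≥ 1, s_k depends only on (k - 1) mod 5. (47 - 1) mod 5 = 1, so s_{47} = s_2 = 5.

5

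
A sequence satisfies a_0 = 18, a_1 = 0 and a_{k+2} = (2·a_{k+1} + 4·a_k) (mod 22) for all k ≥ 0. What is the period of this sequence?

a_0 = 18; a_1 = 0; a_2 = 6; a_3 = 12; a_4 = 4; a_5 = 12; a_6 = 18; a_7 = 18; a_8 = 20; a_9 = 2; a_{10} = 18; a_{11} = 0.
The sequence repeats with period 10.

10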